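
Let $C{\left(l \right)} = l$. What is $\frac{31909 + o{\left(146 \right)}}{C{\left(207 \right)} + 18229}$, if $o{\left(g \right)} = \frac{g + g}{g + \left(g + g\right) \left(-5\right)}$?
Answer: $\frac{287179}{165924} \approx 1.7308$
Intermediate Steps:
$o{\left(g \right)} = - \frac{2}{9}$ ($o{\left(g \right)} = \frac{2 g}{g + 2 g \left(-5\right)} = \frac{2 g}{g - 10 g} = \frac{2 g}{\left(-9\right) g} = 2 g \left(- \frac{1}{9 g}\right) = - \frac{2}{9}$)
$\frac{31909 + o{\left(146 \right)}}{C{\left(207 \right)} + 18229} = \frac{31909 - \frac{2}{9}}{207 + 18229} = \frac{287179}{9 \cdot 18436} = \frac{287179}{9} \cdot \frac{1}{18436} = \frac{287179}{165924}$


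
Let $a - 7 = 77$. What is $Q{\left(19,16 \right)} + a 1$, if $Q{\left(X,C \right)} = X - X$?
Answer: $84$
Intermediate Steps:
$a = 84$ ($a = 7 + 77 = 84$)
$Q{\left(X,C \right)} = 0$
$Q{\left(19,16 \right)} + a 1 = 0 + 84 \cdot 1 = 0 + 84 = 84$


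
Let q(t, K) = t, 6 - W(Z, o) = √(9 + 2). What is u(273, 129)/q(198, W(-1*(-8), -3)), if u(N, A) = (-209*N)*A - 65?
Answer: -3680209/99 ≈ -37174.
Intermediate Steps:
W(Z, o) = 6 - √11 (W(Z, o) = 6 - √(9 + 2) = 6 - √11)
u(N, A) = -65 - 209*A*N (u(N, A) = -209*A*N - 65 = -65 - 209*A*N)
u(273, 129)/q(198, W(-1*(-8), -3)) = (-65 - 209*129*273)/198 = (-65 - 7360353)*(1/198) = -7360418*1/198 = -3680209/99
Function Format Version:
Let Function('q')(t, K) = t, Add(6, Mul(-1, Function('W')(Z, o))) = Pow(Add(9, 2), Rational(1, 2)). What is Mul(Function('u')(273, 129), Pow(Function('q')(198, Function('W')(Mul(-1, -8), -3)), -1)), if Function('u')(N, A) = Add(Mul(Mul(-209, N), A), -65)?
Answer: Rational(-3680209, 99) ≈ -37174.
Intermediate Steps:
Function('W')(Z, o) = Add(6, Mul(-1, Pow(11, Rational(1, 2)))) (Function('W')(Z, o) = Add(6, Mul(-1, Pow(Add(9, 2), Rational(1, 2)))) = Add(6, Mul(-1, Pow(11, Rational(1, 2)))))
Function('u')(N, A) = Add(-65, Mul(-209, A, N)) (Function('u')(N, A) = Add(Mul(-209, A, N), -65) = Add(-65, Mul(-209, A, N)))
Mul(Function('u')(273, 129), Pow(Function('q')(198, Function('W')(Mul(-1, -8), -3)), -1)) = Mul(Add(-65, Mul(-209, 129, 273)), Pow(198, -1)) = Mul(Add(-65, -7360353), Rational(1, 198)) = Mul(-7360418, Rational(1, 198)) = Rational(-3680209, 99)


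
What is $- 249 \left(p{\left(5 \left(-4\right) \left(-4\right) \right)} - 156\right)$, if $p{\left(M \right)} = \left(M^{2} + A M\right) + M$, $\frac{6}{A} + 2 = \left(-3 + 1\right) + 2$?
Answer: $-1514916$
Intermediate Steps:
$A = -3$ ($A = \frac{6}{-2 + \left(\left(-3 + 1\right) + 2\right)} = \frac{6}{-2 + \left(-2 + 2\right)} = \frac{6}{-2 + 0} = \frac{6}{-2} = 6 \left(- \frac{1}{2}\right) = -3$)
$p{\left(M \right)} = M^{2} - 2 M$ ($p{\left(M \right)} = \left(M^{2} - 3 M\right) + M = M^{2} - 2 M$)
$- 249 \left(p{\left(5 \left(-4\right) \left(-4\right) \right)} - 156\right) = - 249 \left(5 \left(-4\right) \left(-4\right) \left(-2 + 5 \left(-4\right) \left(-4\right)\right) - 156\right) = - 249 \left(\left(-20\right) \left(-4\right) \left(-2 - -80\right) - 156\right) = - 249 \left(80 \left(-2 + 80\right) - 156\right) = - 249 \left(80 \cdot 78 - 156\right) = - 249 \left(6240 - 156\right) = \left(-249\right) 6084 = -1514916$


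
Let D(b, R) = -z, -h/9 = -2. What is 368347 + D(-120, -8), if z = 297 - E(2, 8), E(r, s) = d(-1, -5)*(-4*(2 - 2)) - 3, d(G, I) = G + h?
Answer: 368047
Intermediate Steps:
h = 18 (h = -9*(-2) = 18)
d(G, I) = 18 + G (d(G, I) = G + 18 = 18 + G)
E(r, s) = -3 (E(r, s) = (18 - 1)*(-4*(2 - 2)) - 3 = 17*(-4*0) - 3 = 17*0 - 3 = 0 - 3 = -3)
z = 300 (z = 297 - 1*(-3) = 297 + 3 = 300)
D(b, R) = -300 (D(b, R) = -1*300 = -300)
368347 + D(-120, -8) = 368347 - 300 = 368047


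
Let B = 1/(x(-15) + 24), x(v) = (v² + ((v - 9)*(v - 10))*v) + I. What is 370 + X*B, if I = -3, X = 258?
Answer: 539787/1459 ≈ 369.97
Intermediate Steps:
x(v) = -3 + v² + v*(-10 + v)*(-9 + v) (x(v) = (v² + ((v - 9)*(v - 10))*v) - 3 = (v² + ((-9 + v)*(-10 + v))*v) - 3 = (v² + ((-10 + v)*(-9 + v))*v) - 3 = (v² + v*(-10 + v)*(-9 + v)) - 3 = -3 + v² + v*(-10 + v)*(-9 + v))
B = -1/8754 (B = 1/((-3 + (-15)³ - 18*(-15)² + 90*(-15)) + 24) = 1/((-3 - 3375 - 18*225 - 1350) + 24) = 1/((-3 - 3375 - 4050 - 1350) + 24) = 1/(-8778 + 24) = 1/(-8754) = -1/8754 ≈ -0.00011423)
370 + X*B = 370 + 258*(-1/8754) = 370 - 43/1459 = 539787/1459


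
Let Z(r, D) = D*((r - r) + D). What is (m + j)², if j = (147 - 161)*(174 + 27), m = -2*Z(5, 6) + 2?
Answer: 8317456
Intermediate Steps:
Z(r, D) = D² (Z(r, D) = D*(0 + D) = D*D = D²)
m = -70 (m = -2*6² + 2 = -2*36 + 2 = -72 + 2 = -70)
j = -2814 (j = -14*201 = -2814)
(m + j)² = (-70 - 2814)² = (-2884)² = 8317456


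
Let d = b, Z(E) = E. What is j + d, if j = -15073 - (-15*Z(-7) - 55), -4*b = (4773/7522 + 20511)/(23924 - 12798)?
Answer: -5062715976339/334759088 ≈ -15123.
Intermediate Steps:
b = -154288515/334759088 (b = -(4773/7522 + 20511)/(4*(23924 - 12798)) = -(4773*(1/7522) + 20511)/(4*11126) = -(4773/7522 + 20511)/(4*11126) = -154288515/(30088*11126) = -¼*154288515/83689772 = -154288515/334759088 ≈ -0.46089)
j = -15123 (j = -15073 - (-15*(-7) - 55) = -15073 - (105 - 55) = -15073 - 1*50 = -15073 - 50 = -15123)
d = -154288515/334759088 ≈ -0.46089
j + d = -15123 - 154288515/334759088 = -5062715976339/334759088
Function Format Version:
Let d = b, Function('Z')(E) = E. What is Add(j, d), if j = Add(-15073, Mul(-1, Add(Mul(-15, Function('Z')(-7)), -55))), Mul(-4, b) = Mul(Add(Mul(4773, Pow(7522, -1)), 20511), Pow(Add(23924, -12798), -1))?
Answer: Rational(-5062715976339, 334759088) ≈ -15123.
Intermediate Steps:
b = Rational(-154288515, 334759088) (b = Mul(Rational(-1, 4), Mul(Add(Mul(4773, Pow(7522, -1)), 20511), Pow(Add(23924, -12798), -1))) = Mul(Rational(-1, 4), Mul(Add(Mul(4773, Rational(1, 7522)), 20511), Pow(11126, -1))) = Mul(Rational(-1, 4), Mul(Add(Rational(4773, 7522), 20511), Rational(1, 11126))) = Mul(Rational(-1, 4), Mul(Rational(154288515, 7522), Rational(1, 11126))) = Mul(Rational(-1, 4), Rational(154288515, 83689772)) = Rational(-154288515, 334759088) ≈ -0.46089)
j = -15123 (j = Add(-15073, Mul(-1, Add(Mul(-15, -7), -55))) = Add(-15073, Mul(-1, Add(105, -55))) = Add(-15073, Mul(-1, 50)) = Add(-15073, -50) = -15123)
d = Rational(-154288515, 334759088) ≈ -0.46089
Add(j, d) = Add(-15123, Rational(-154288515, 334759088)) = Rational(-5062715976339, 334759088)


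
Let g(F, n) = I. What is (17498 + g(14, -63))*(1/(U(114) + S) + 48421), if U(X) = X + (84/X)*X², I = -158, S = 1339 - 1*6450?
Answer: 3844620638400/4579 ≈ 8.3962e+8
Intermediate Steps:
S = -5111 (S = 1339 - 6450 = -5111)
U(X) = 85*X (U(X) = X + 84*X = 85*X)
g(F, n) = -158
(17498 + g(14, -63))*(1/(U(114) + S) + 48421) = (17498 - 158)*(1/(85*114 - 5111) + 48421) = 17340*(1/(9690 - 5111) + 48421) = 17340*(1/4579 + 48421) = 17340*(221719760/4579) = 3844620638400/4579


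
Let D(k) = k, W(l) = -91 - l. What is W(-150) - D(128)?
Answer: -69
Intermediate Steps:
W(-150) - D(128) = (-91 - 1*(-150)) - 1*128 = (-91 + 150) - 128 = 59 - 128 = -69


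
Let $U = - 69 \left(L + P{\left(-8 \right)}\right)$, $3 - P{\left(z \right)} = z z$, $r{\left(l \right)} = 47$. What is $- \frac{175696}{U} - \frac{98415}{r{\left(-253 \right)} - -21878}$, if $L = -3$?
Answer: $- \frac{53584193}{1210260} \approx -44.275$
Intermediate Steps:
$P{\left(z \right)} = 3 - z^{2}$ ($P{\left(z \right)} = 3 - z z = 3 - z^{2}$)
$U = 4416$ ($U = - 69 \left(-3 + \left(3 - \left(-8\right)^{2}\right)\right) = - 69 \left(-3 + \left(3 - 64\right)\right) = - 69 \left(-3 - 61\right) = \left(-69\right) \left(-64\right) = 4416$)
$- \frac{175696}{U} - \frac{98415}{r{\left(-253 \right)} - -21878} = - \frac{175696}{4416} - \frac{98415}{47 - -21878} = \left(-175696\right) \frac{1}{4416} - \frac{98415}{47 + 21878} = - \frac{10981}{276} - \frac{98415}{21925} = - \frac{10981}{276} - \frac{19683}{4385} = - \frac{53584193}{1210260}$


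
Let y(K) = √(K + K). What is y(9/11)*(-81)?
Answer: -243*√22/11 ≈ -103.62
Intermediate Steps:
y(K) = √2*√K (y(K) = √(2*K) = √2*√K)
y(9/11)*(-81) = (√2*√(9/11))*(-81) = (√2*(3*√11/11))*(-81) = (3*√22/11)*(-81) = -243*√22/11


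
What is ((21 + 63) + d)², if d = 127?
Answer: 44521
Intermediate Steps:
((21 + 63) + d)² = ((21 + 63) + 127)² = (84 + 127)² = 211² = 44521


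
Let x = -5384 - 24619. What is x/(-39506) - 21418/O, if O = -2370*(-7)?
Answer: -174194869/327702270 ≈ -0.53156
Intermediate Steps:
O = 16590
x = -30003
x/(-39506) - 21418/O = -30003/(-39506) - 21418/16590 = -30003*(-1/39506) - 21418*1/16590 = 30003/39506 - 10709/8295 = -174194869/327702270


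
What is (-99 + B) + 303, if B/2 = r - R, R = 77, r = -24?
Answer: 2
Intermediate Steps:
B = -202 (B = 2*(-24 - 1*77) = 2*(-24 - 77) = 2*(-101) = -202)
(-99 + B) + 303 = (-99 - 202) + 303 = -301 + 303 = 2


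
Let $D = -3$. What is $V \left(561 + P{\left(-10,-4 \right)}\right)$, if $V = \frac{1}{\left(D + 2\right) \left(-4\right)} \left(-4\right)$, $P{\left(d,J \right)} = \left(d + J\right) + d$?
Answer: $-537$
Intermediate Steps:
$P{\left(d,J \right)} = J + 2 d$ ($P{\left(d,J \right)} = \left(J + d\right) + d = J + 2 d$)
$V = -1$ ($V = \frac{1}{\left(-3 + 2\right) \left(-4\right)} \left(-4\right) = \frac{1}{\left(-1\right) \left(-4\right)} \left(-4\right) = \frac{1}{4} \left(-4\right) = -1$)
$V \left(561 + P{\left(-10,-4 \right)}\right) = - (561 + \left(-4 + 2 \left(-10\right)\right)) = - (561 - 24) = \left(-1\right) 537 = -537$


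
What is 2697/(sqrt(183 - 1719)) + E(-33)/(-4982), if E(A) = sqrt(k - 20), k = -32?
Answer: I*(-2239409*sqrt(6) - 32*sqrt(13))/79712 ≈ -68.817*I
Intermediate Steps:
E(A) = 2*I*sqrt(13) (E(A) = sqrt(-32 - 20) = sqrt(-52) = 2*I*sqrt(13))
2697/(sqrt(183 - 1719)) + E(-33)/(-4982) = 2697/(sqrt(183 - 1719)) + (2*I*sqrt(13))/(-4982) = 2697/(sqrt(-1536)) + (2*I*sqrt(13))*(-1/4982) = 2697/((16*I*sqrt(6))) - I*sqrt(13)/2491 = 2697*(-I*sqrt(6)/96) - I*sqrt(13)/2491 = -899*I*sqrt(6)/32 - I*sqrt(13)/2491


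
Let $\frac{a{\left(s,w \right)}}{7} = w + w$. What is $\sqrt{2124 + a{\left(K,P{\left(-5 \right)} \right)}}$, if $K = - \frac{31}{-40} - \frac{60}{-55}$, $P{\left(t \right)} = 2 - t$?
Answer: $\sqrt{2222} \approx 47.138$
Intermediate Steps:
$K = \frac{821}{440}$ ($K = \left(-31\right) \left(- \frac{1}{40}\right) - - \frac{12}{11} = \frac{31}{40} + \frac{12}{11} = \frac{821}{440} \approx 1.8659$)
$a{\left(s,w \right)} = 14 w$ ($a{\left(s,w \right)} = 7 \left(w + w\right) = 7 \cdot 2 w = 14 w$)
$\sqrt{2124 + a{\left(K,P{\left(-5 \right)} \right)}} = \sqrt{2124 + 14 \left(2 - -5\right)} = \sqrt{2124 + 14 \left(2 + 5\right)} = \sqrt{2124 + 14 \cdot 7} = \sqrt{2124 + 98} = \sqrt{2222}$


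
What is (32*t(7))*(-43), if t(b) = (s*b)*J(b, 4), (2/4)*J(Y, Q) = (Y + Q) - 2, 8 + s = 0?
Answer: 1387008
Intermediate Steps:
s = -8 (s = -8 + 0 = -8)
J(Y, Q) = -4 + 2*Q + 2*Y (J(Y, Q) = 2*((Y + Q) - 2) = 2*((Q + Y) - 2) = 2*(-2 + Q + Y) = -4 + 2*Q + 2*Y)
t(b) = -8*b*(4 + 2*b) (t(b) = (-8*b)*(-4 + 2*4 + 2*b) = (-8*b)*(-4 + 8 + 2*b) = (-8*b)*(4 + 2*b) = -8*b*(4 + 2*b))
(32*t(7))*(-43) = (32*(-16*7*(2 + 7)))*(-43) = (32*(-16*7*9))*(-43) = (32*(-1008))*(-43) = -32256*(-43) = 1387008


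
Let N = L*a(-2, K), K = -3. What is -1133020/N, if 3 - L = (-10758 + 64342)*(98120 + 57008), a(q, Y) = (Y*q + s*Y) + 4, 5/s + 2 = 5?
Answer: 226604/8312378749 ≈ 2.7261e-5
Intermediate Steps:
s = 5/3 (s = 5/(-2 + 5) = 5/3 ≈ 1.6667)
a(q, Y) = 4 + 5*Y/3 + Y*q (a(q, Y) = (Y*q + 5*Y/3) + 4 = (5*Y/3 + Y*q) + 4 = 4 + 5*Y/3 + Y*q)
L = -8312378749 (L = 3 - (-10758 + 64342)*(98120 + 57008) = 3 - 53584*155128 = 3 - 1*8312378752 = 3 - 8312378752 = -8312378749)
N = -41561893745 (N = -8312378749*(4 + (5/3)*(-3) - 3*(-2)) = -8312378749*(4 - 5 + 6) = -8312378749*5 = -41561893745)
-1133020/N = -1133020/(-41561893745) = -1133020*(-1/41561893745) = 226604/8312378749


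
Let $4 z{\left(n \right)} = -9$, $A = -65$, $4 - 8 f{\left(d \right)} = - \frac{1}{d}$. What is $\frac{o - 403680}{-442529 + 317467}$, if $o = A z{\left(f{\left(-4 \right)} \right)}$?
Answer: $\frac{1614135}{500248} \approx 3.2267$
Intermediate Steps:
$f{\left(d \right)} = \frac{1}{2} + \frac{1}{8 d}$ ($f{\left(d \right)} = \frac{1}{2} - \frac{\left(-1\right) \frac{1}{d}}{8} = \frac{1}{2} + \frac{1}{8 d}$)
$z{\left(n \right)} = - \frac{9}{4}$ ($z{\left(n \right)} = \frac{1}{4} \left(-9\right) = - \frac{9}{4}$)
$o = \frac{585}{4}$ ($o = \left(-65\right) \left(- \frac{9}{4}\right) = \frac{585}{4} \approx 146.25$)
$\frac{o - 403680}{-442529 + 317467} = \frac{\frac{585}{4} - 403680}{-442529 + 317467} = - \frac{1614135}{4 \left(-125062\right)} = \left(- \frac{1614135}{4}\right) \left(- \frac{1}{125062}\right) = \frac{1614135}{500248}$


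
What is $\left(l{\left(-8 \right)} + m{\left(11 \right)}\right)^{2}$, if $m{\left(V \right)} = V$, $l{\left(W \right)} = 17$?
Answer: $784$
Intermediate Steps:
$\left(l{\left(-8 \right)} + m{\left(11 \right)}\right)^{2} = \left(17 + 11\right)^{2} = 28^{2} = 784$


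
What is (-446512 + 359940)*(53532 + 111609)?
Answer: -14296586652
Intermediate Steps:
(-446512 + 359940)*(53532 + 111609) = -86572*165141 = -14296586652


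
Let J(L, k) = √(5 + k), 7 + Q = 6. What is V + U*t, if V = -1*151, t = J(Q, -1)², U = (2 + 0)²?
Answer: -135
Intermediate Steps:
Q = -1 (Q = -7 + 6 = -1)
U = 4 (U = 2² = 4)
t = 4 (t = (√(5 - 1))² = (√4)² = 2² = 4)
V = -151
V + U*t = -151 + 4*4 = -151 + 16 = -135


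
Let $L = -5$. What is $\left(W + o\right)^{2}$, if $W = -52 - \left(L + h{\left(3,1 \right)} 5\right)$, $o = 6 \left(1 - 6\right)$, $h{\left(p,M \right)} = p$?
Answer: $8464$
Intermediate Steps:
$o = -30$ ($o = 6 \left(-5\right) = -30$)
$W = -62$ ($W = -52 - \left(-5 + 3 \cdot 5\right) = -52 - \left(-5 + 15\right) = -52 - 10 = -62$)
$\left(W + o\right)^{2} = \left(-62 - 30\right)^{2} = \left(-92\right)^{2} = 8464$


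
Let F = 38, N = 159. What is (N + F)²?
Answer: 38809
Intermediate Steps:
(N + F)² = (159 + 38)² = 197² = 38809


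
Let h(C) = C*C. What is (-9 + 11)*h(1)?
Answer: 2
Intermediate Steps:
h(C) = C²
(-9 + 11)*h(1) = (-9 + 11)*1² = 2*1 = 2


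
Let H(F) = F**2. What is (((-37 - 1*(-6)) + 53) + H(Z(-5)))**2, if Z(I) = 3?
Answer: 961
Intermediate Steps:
(((-37 - 1*(-6)) + 53) + H(Z(-5)))**2 = (((-37 - 1*(-6)) + 53) + 3**2)**2 = (((-37 + 6) + 53) + 9)**2 = ((-31 + 53) + 9)**2 = (22 + 9)**2 = 31**2 = 961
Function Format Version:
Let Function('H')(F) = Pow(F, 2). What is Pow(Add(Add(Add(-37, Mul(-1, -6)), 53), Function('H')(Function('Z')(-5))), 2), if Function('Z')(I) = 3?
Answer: 961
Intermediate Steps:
Pow(Add(Add(Add(-37, Mul(-1, -6)), 53), Function('H')(Function('Z')(-5))), 2) = Pow(Add(Add(Add(-37, Mul(-1, -6)), 53), Pow(3, 2)), 2) = Pow(Add(Add(Add(-37, 6), 53), 9), 2) = Pow(Add(Add(-31, 53), 9), 2) = Pow(Add(22, 9), 2) = Pow(31, 2) = 961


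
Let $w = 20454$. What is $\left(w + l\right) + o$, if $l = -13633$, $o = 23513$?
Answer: $30334$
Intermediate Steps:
$\left(w + l\right) + o = \left(20454 - 13633\right) + 23513 = 6821 + 23513 = 30334$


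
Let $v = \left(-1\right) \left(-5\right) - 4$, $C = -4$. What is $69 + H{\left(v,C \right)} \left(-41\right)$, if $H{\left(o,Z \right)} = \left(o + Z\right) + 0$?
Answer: $192$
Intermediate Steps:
$v = 1$ ($v = 5 - 4 = 1$)
$H{\left(o,Z \right)} = Z + o$ ($H{\left(o,Z \right)} = \left(Z + o\right) + 0 = Z + o$)
$69 + H{\left(v,C \right)} \left(-41\right) = 69 + \left(-4 + 1\right) \left(-41\right) = 69 - -123 = 69 + 123 = 192$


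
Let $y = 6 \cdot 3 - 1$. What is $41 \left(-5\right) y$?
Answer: $-3485$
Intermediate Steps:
$y = 17$ ($y = 18 - 1 = 17$)
$41 \left(-5\right) y = 41 \left(-5\right) 17 = \left(-205\right) 17 = -3485$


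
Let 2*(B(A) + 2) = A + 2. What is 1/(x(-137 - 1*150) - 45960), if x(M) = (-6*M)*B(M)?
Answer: -1/294789 ≈ -3.3923e-6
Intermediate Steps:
B(A) = -1 + A/2 (B(A) = -2 + (A + 2)/2 = -2 + (2 + A)/2 = -2 + (1 + A/2) = -1 + A/2)
x(M) = -6*M*(-1 + M/2) (x(M) = (-6*M)*(-1 + M/2) = -6*M*(-1 + M/2))
1/(x(-137 - 1*150) - 45960) = 1/(3*(-137 - 1*150)*(2 - (-137 - 1*150)) - 45960) = 1/(3*(-137 - 150)*(2 - (-137 - 150)) - 45960) = 1/(3*(-287)*(2 - 1*(-287)) - 45960) = 1/(3*(-287)*(2 + 287) - 45960) = 1/(3*(-287)*289 - 45960) = 1/(-248829 - 45960) = 1/(-294789) = -1/294789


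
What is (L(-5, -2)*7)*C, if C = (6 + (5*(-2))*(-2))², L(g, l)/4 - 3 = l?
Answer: 18928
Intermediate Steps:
L(g, l) = 12 + 4*l
C = 676 (C = (6 - 10*(-2))² = (6 + 20)² = 26² = 676)
(L(-5, -2)*7)*C = ((12 + 4*(-2))*7)*676 = ((12 - 8)*7)*676 = (4*7)*676 = 28*676 = 18928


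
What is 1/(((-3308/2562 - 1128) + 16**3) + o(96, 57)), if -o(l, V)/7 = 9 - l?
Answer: 1281/4580483 ≈ 0.00027966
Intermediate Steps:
o(l, V) = -63 + 7*l (o(l, V) = -7*(9 - l) = -63 + 7*l)
1/(((-3308/2562 - 1128) + 16**3) + o(96, 57)) = 1/(((-3308/2562 - 1128) + 16**3) + (-63 + 7*96)) = 1/(((-3308*1/2562 - 1128) + 4096) + (-63 + 672)) = 1/(((-1654/1281 - 1128) + 4096) + 609) = 1/((-1446622/1281 + 4096) + 609) = 1/(3800354/1281 + 609) = 1/(4580483/1281) = 1281/4580483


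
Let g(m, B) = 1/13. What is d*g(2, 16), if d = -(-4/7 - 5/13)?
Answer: 87/1183 ≈ 0.073542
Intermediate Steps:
g(m, B) = 1/13
d = 87/91 (d = -(-4*1/7 - 5*1/13) = -(-4/7 - 5/13) = -1*(-87/91) = 87/91 ≈ 0.95604)
d*g(2, 16) = (87/91)*(1/13) = 87/1183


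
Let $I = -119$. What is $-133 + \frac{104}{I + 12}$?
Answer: $- \frac{14335}{107} \approx -133.97$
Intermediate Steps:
$-133 + \frac{104}{I + 12} = -133 + \frac{104}{-119 + 12} = -133 + \frac{104}{-107} = -133 + 104 \left(- \frac{1}{107}\right) = -133 - \frac{104}{107} = - \frac{14335}{107}$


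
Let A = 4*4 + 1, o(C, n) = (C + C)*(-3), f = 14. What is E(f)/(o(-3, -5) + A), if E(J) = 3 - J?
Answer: -11/35 ≈ -0.31429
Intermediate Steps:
o(C, n) = -6*C (o(C, n) = (2*C)*(-3) = -6*C)
A = 17 (A = 16 + 1 = 17)
E(f)/(o(-3, -5) + A) = (3 - 1*14)/(-6*(-3) + 17) = (3 - 14)/(18 + 17) = -11/35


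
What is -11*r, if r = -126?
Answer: 1386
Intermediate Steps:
-11*r = -11*(-126) = 1386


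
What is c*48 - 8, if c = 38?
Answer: 1816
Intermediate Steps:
c*48 - 8 = 38*48 - 8 = 1824 - 8 = 1816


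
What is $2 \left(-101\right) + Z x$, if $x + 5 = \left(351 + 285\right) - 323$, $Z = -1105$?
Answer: $-340542$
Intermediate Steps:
$x = 308$ ($x = -5 + \left(\left(351 + 285\right) - 323\right) = -5 + \left(636 - 323\right) = -5 + 313 = 308$)
$2 \left(-101\right) + Z x = 2 \left(-101\right) - 340340 = -202 - 340340 = -340542$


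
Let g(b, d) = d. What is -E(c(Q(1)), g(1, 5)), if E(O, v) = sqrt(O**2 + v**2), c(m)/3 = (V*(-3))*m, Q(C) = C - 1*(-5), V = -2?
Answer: -sqrt(11689) ≈ -108.12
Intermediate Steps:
Q(C) = 5 + C (Q(C) = C + 5 = 5 + C)
c(m) = 18*m (c(m) = 3*((-2*(-3))*m) = 3*(6*m) = 18*m)
-E(c(Q(1)), g(1, 5)) = -sqrt((18*(5 + 1))**2 + 5**2) = -sqrt((18*6)**2 + 25) = -sqrt(108**2 + 25) = -sqrt(11664 + 25) = -sqrt(11689)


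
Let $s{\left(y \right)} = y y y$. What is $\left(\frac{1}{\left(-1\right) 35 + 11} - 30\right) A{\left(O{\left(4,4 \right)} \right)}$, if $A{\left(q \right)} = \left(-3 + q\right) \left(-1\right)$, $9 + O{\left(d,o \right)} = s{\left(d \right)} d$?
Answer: $\frac{43981}{6} \approx 7330.2$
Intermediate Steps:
$s{\left(y \right)} = y^{3}$ ($s{\left(y \right)} = y^{2} y = y^{3}$)
$O{\left(d,o \right)} = -9 + d^{4}$ ($O{\left(d,o \right)} = -9 + d^{3} d = -9 + d^{4}$)
$A{\left(q \right)} = 3 - q$
$\left(\frac{1}{\left(-1\right) 35 + 11} - 30\right) A{\left(O{\left(4,4 \right)} \right)} = \left(\frac{1}{\left(-1\right) 35 + 11} - 30\right) \left(3 - \left(-9 + 4^{4}\right)\right) = \left(\frac{1}{-35 + 11} - 30\right) \left(3 - \left(-9 + 256\right)\right) = \left(\frac{1}{-24} - 30\right) \left(3 - 247\right) = \left(- \frac{1}{24} - 30\right) \left(3 - 247\right) = \left(- \frac{721}{24}\right) \left(-244\right) = \frac{43981}{6}$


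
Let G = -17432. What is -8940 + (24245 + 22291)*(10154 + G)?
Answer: -338697948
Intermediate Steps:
-8940 + (24245 + 22291)*(10154 + G) = -8940 + (24245 + 22291)*(10154 - 17432) = -8940 + 46536*(-7278) = -8940 - 338689008 = -338697948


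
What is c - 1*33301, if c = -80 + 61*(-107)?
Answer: -39908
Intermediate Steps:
c = -6607 (c = -80 - 6527 = -6607)
c - 1*33301 = -6607 - 1*33301 = -6607 - 33301 = -39908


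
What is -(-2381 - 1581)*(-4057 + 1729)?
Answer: -9223536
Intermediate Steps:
-(-2381 - 1581)*(-4057 + 1729) = -(-3962)*(-2328) = -1*9223536 = -9223536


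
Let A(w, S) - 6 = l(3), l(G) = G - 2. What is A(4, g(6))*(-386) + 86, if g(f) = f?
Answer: -2616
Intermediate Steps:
l(G) = -2 + G
A(w, S) = 7 (A(w, S) = 6 + (-2 + 3) = 6 + 1 = 7)
A(4, g(6))*(-386) + 86 = 7*(-386) + 86 = -2702 + 86 = -2616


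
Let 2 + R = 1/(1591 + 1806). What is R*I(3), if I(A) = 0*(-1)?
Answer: 0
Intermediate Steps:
I(A) = 0
R = -6793/3397 (R = -2 + 1/(1591 + 1806) = -2 + 1/3397 = -6793/3397 ≈ -1.9997)
R*I(3) = -6793/3397*0 = 0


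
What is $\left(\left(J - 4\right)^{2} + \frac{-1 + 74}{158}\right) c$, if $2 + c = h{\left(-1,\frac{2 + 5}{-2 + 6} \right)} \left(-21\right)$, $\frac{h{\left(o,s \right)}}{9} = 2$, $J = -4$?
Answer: $- \frac{1935150}{79} \approx -24496.0$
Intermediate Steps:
$h{\left(o,s \right)} = 18$ ($h{\left(o,s \right)} = 9 \cdot 2 = 18$)
$c = -380$ ($c = -2 + 18 \left(-21\right) = -2 - 378 = -380$)
$\left(\left(J - 4\right)^{2} + \frac{-1 + 74}{158}\right) c = \left(\left(-4 - 4\right)^{2} + \frac{-1 + 74}{158}\right) \left(-380\right) = \left(\left(-8\right)^{2} + 73 \cdot \frac{1}{158}\right) \left(-380\right) = \left(64 + \frac{73}{158}\right) \left(-380\right) = \frac{10185}{158} \left(-380\right) = - \frac{1935150}{79}$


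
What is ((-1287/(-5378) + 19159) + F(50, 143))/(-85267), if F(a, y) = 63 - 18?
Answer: -103280399/458565926 ≈ -0.22522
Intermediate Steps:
F(a, y) = 45
((-1287/(-5378) + 19159) + F(50, 143))/(-85267) = ((-1287/(-5378) + 19159) + 45)/(-85267) = ((-1287*(-1/5378) + 19159) + 45)*(-1/85267) = ((1287/5378 + 19159) + 45)*(-1/85267) = (103038389/5378 + 45)*(-1/85267) = (103280399/5378)*(-1/85267) = -103280399/458565926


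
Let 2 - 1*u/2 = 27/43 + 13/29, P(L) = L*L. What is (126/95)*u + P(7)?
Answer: 6095089/118465 ≈ 51.451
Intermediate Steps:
P(L) = L**2
u = 2304/1247 (u = 4 - 2*(27/43 + 13/29) = 4 - 2*1342/1247 = 4 - 2684/1247 = 2304/1247 ≈ 1.8476)
(126/95)*u + P(7) = (126/95)*(2304/1247) + 7**2 = (126*(1/95))*(2304/1247) + 49 = (126/95)*(2304/1247) + 49 = 290304/118465 + 49 = 6095089/118465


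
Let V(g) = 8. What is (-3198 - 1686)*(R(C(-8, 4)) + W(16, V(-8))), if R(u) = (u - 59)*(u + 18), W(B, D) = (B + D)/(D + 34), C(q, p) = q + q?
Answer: 5108664/7 ≈ 7.2981e+5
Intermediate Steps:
C(q, p) = 2*q
W(B, D) = (B + D)/(34 + D)
R(u) = (-59 + u)*(18 + u)
(-3198 - 1686)*(R(C(-8, 4)) + W(16, V(-8))) = (-3198 - 1686)*((-1062 + (2*(-8))**2 - 82*(-8)) + (16 + 8)/(34 + 8)) = -4884*((-1062 + (-16)**2 - 41*(-16)) + 24/42) = -4884*((-1062 + 256 + 656) + (1/42)*24) = -4884*(-150 + 4/7) = -4884*(-1046/7) = 5108664/7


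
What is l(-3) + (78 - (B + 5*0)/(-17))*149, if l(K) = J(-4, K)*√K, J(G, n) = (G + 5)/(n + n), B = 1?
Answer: 197723/17 - I*√3/6 ≈ 11631.0 - 0.28868*I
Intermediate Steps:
J(G, n) = (5 + G)/(2*n) (J(G, n) = (5 + G)/((2*n)) = (5 + G)*(1/(2*n)) = (5 + G)/(2*n))
l(K) = 1/(2*√K) (l(K) = ((5 - 4)/(2*K))*√K = ((½)*1/K)*√K = (1/(2*K))*√K = 1/(2*√K))
l(-3) + (78 - (B + 5*0)/(-17))*149 = 1/(2*√(-3)) + (78 - (1 + 5*0)/(-17))*149 = (-I*√3/3)/2 + (78 - (1 + 0)*(-1)/17)*149 = -I*√3/6 + (78 - (-1)/17)*149 = -I*√3/6 + (78 - 1*(-1/17))*149 = -I*√3/6 + (78 + 1/17)*149 = -I*√3/6 + (1327/17)*149 = -I*√3/6 + 197723/17 = 197723/17 - I*√3/6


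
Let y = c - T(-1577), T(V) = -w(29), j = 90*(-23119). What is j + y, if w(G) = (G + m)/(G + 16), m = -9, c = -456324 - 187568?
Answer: -24521414/9 ≈ -2.7246e+6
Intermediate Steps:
c = -643892
j = -2080710
w(G) = (-9 + G)/(16 + G) (w(G) = (G - 9)/(G + 16) = (-9 + G)/(16 + G))
T(V) = -4/9 (T(V) = -(-9 + 29)/(16 + 29) = -20/45 = -1*4/9 = -4/9)
y = -5795024/9 (y = -643892 - 1*(-4/9) = -643892 + 4/9 = -5795024/9 ≈ -6.4389e+5)
j + y = -2080710 - 5795024/9 = -24521414/9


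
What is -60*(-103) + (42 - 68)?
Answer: 6154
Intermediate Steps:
-60*(-103) + (42 - 68) = 6180 - 26 = 6154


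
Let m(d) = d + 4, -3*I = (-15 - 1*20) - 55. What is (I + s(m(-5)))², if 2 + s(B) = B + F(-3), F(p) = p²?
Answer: 1296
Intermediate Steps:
I = 30 (I = -((-15 - 1*20) - 55)/3 = -((-15 - 20) - 55)/3 = -(-35 - 55)/3 = -⅓*(-90) = 30)
m(d) = 4 + d
s(B) = 7 + B (s(B) = -2 + (B + (-3)²) = -2 + (B + 9) = -2 + (9 + B) = 7 + B)
(I + s(m(-5)))² = (30 + (7 + (4 - 5)))² = (30 + (7 - 1))² = (30 + 6)² = 36² = 1296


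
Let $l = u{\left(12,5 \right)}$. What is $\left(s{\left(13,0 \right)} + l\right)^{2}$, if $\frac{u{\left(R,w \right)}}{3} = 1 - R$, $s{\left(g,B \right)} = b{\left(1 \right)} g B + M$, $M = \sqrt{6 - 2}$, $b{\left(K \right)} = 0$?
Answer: $961$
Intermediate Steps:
$M = 2$ ($M = \sqrt{4} = 2$)
$s{\left(g,B \right)} = 2$ ($s{\left(g,B \right)} = 0 g B + 2 = 0 B + 2 = 0 + 2 = 2$)
$u{\left(R,w \right)} = 3 - 3 R$ ($u{\left(R,w \right)} = 3 \left(1 - R\right) = 3 - 3 R$)
$l = -33$ ($l = 3 - 36 = -33$)
$\left(s{\left(13,0 \right)} + l\right)^{2} = \left(2 - 33\right)^{2} = \left(-31\right)^{2} = 961$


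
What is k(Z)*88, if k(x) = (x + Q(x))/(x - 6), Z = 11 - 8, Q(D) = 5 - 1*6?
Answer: -176/3 ≈ -58.667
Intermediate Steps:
Q(D) = -1 (Q(D) = 5 - 6 = -1)
Z = 3
k(x) = (-1 + x)/(-6 + x) (k(x) = (x - 1)/(x - 6) = (-1 + x)/(-6 + x))
k(Z)*88 = ((-1 + 3)/(-6 + 3))*88 = (2/(-3))*88 = -1/3*2*88 = -2/3*88 = -176/3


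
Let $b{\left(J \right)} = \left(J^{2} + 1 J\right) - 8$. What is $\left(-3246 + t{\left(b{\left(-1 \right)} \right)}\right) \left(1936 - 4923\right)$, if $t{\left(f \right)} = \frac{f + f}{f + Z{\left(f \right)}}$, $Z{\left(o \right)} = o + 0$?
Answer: $9692815$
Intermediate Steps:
$Z{\left(o \right)} = o$
$b{\left(J \right)} = -8 + J + J^{2}$ ($b{\left(J \right)} = \left(J^{2} + J\right) - 8 = \left(J + J^{2}\right) - 8 = -8 + J + J^{2}$)
$t{\left(f \right)} = 1$ ($t{\left(f \right)} = \frac{f + f}{f + f} = \frac{2 f}{2 f} = 2 f \frac{1}{2 f} = 1$)
$\left(-3246 + t{\left(b{\left(-1 \right)} \right)}\right) \left(1936 - 4923\right) = \left(-3246 + 1\right) \left(1936 - 4923\right) = \left(-3245\right) \left(-2987\right) = 9692815$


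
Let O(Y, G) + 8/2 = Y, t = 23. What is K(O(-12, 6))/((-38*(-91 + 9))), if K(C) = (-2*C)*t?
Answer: 184/779 ≈ 0.23620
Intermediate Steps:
O(Y, G) = -4 + Y
K(C) = -46*C (K(C) = -2*C*23 = -46*C)
K(O(-12, 6))/((-38*(-91 + 9))) = (-46*(-4 - 12))/((-38*(-91 + 9))) = (-46*(-16))/((-38*(-82))) = 736/3116 = 736*(1/3116) = 184/779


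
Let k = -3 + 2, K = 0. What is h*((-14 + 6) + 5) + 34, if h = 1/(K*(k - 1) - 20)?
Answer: 683/20 ≈ 34.150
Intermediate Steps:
k = -1
h = -1/20 (h = 1/(0*(-1 - 1) - 20) = 1/(0*(-2) - 20) = 1/(0 - 20) = 1/(-20) = -1/20 ≈ -0.050000)
h*((-14 + 6) + 5) + 34 = -((-14 + 6) + 5)/20 + 34 = -(-8 + 5)/20 + 34 = -1/20*(-3) + 34 = 3/20 + 34 = 683/20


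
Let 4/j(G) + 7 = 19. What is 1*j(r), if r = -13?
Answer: ⅓ ≈ 0.33333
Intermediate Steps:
j(G) = ⅓ (j(G) = 4/(-7 + 19) = 4/12 = 4*(1/12) = ⅓)
1*j(r) = 1*(⅓) = ⅓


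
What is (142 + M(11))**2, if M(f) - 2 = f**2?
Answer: 70225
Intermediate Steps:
M(f) = 2 + f**2
(142 + M(11))**2 = (142 + (2 + 11**2))**2 = (142 + (2 + 121))**2 = (142 + 123)**2 = 265**2 = 70225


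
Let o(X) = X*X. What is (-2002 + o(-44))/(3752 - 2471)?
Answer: -22/427 ≈ -0.051522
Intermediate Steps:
o(X) = X²
(-2002 + o(-44))/(3752 - 2471) = (-2002 + (-44)²)/(3752 - 2471) = (-2002 + 1936)/1281 = -66*1/1281 = -22/427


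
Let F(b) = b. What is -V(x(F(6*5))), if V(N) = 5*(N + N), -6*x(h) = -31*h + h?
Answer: -1500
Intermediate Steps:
x(h) = 5*h (x(h) = -(-31*h + h)/6 = -(-5)*h = 5*h)
V(N) = 10*N (V(N) = 5*(2*N) = 10*N)
-V(x(F(6*5))) = -10*5*(6*5) = -10*5*30 = -10*150 = -1*1500 = -1500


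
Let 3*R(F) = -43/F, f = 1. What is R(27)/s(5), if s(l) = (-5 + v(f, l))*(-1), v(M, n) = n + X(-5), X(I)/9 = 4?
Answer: 43/2916 ≈ 0.014746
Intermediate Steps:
X(I) = 36 (X(I) = 9*4 = 36)
v(M, n) = 36 + n (v(M, n) = n + 36 = 36 + n)
R(F) = -43/(3*F) (R(F) = (-43/F)/3 = -43/(3*F))
s(l) = -31 - l (s(l) = (-5 + (36 + l))*(-1) = (31 + l)*(-1) = -31 - l)
R(27)/s(5) = (-43/3/27)/(-31 - 1*5) = (-43/3*1/27)/(-31 - 5) = -43/81/(-36) = -43/81*(-1/36) = 43/2916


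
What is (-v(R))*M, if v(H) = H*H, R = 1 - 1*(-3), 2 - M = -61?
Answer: -1008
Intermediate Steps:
M = 63 (M = 2 - 1*(-61) = 2 + 61 = 63)
R = 4 (R = 1 + 3 = 4)
v(H) = H²
(-v(R))*M = -1*4²*63 = -1*16*63 = -16*63 = -1008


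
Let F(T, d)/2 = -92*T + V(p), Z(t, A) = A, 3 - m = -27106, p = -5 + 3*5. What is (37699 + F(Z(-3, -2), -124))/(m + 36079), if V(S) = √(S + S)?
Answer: 38067/63188 + √5/15797 ≈ 0.60258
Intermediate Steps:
p = 10 (p = -5 + 15 = 10)
V(S) = √2*√S (V(S) = √(2*S) = √2*√S)
m = 27109 (m = 3 - 1*(-27106) = 3 + 27106 = 27109)
F(T, d) = -184*T + 4*√5 (F(T, d) = 2*(-92*T + √2*√10) = 2*(-92*T + 2*√5) = -184*T + 4*√5)
(37699 + F(Z(-3, -2), -124))/(m + 36079) = (37699 + (-184*(-2) + 4*√5))/(27109 + 36079) = (37699 + (368 + 4*√5))/63188 = (38067 + 4*√5)*(1/63188) = 38067/63188 + √5/15797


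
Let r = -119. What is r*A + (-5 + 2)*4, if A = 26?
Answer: -3106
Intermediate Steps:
r*A + (-5 + 2)*4 = -119*26 + (-5 + 2)*4 = -3094 - 3*4 = -3094 - 12 = -3106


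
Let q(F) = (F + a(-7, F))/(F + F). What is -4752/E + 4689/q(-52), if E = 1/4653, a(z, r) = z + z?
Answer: -243140340/11 ≈ -2.2104e+7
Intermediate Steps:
a(z, r) = 2*z
E = 1/4653 ≈ 0.00021492
q(F) = (-14 + F)/(2*F) (q(F) = (F + 2*(-7))/(F + F) = (F - 14)/((2*F)) = (-14 + F)*(1/(2*F)) = (-14 + F)/(2*F))
-4752/E + 4689/q(-52) = -4752/1/4653 + 4689/(((½)*(-14 - 52)/(-52))) = -4752*4653 + 4689/(((½)*(-1/52)*(-66))) = -22111056 + 4689/(33/52) = -22111056 + 4689*(52/33) = -22111056 + 81276/11 = -243140340/11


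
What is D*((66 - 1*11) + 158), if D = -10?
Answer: -2130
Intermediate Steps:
D*((66 - 1*11) + 158) = -10*((66 - 1*11) + 158) = -10*((66 - 11) + 158) = -10*(55 + 158) = -10*213 = -2130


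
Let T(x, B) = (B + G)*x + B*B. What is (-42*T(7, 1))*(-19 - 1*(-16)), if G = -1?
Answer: 126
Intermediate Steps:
T(x, B) = B² + x*(-1 + B) (T(x, B) = (B - 1)*x + B*B = (-1 + B)*x + B² = x*(-1 + B) + B² = B² + x*(-1 + B))
(-42*T(7, 1))*(-19 - 1*(-16)) = (-42*(1² - 1*7 + 1*7))*(-19 - 1*(-16)) = (-42*(1 - 7 + 7))*(-19 + 16) = -42*1*(-3) = -42*(-3) = 126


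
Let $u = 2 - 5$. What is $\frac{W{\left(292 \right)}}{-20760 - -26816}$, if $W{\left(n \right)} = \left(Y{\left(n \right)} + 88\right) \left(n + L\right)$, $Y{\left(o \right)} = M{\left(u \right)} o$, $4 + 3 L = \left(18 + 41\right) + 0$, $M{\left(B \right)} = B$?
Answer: $- \frac{183407}{4542} \approx -40.38$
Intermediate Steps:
$u = -3$ ($u = 2 - 5 = -3$)
$L = \frac{55}{3}$ ($L = - \frac{4}{3} + \frac{\left(18 + 41\right) + 0}{3} = - \frac{4}{3} + \frac{59 + 0}{3} = - \frac{4}{3} + \frac{1}{3} \cdot 59 = - \frac{4}{3} + \frac{59}{3} = \frac{55}{3} \approx 18.333$)
$Y{\left(o \right)} = - 3 o$
$W{\left(n \right)} = \left(88 - 3 n\right) \left(\frac{55}{3} + n\right)$ ($W{\left(n \right)} = \left(- 3 n + 88\right) \left(n + \frac{55}{3}\right) = \left(88 - 3 n\right) \left(\frac{55}{3} + n\right)$)
$\frac{W{\left(292 \right)}}{-20760 - -26816} = \frac{\frac{4840}{3} - 3 \cdot 292^{2} + 33 \cdot 292}{-20760 - -26816} = \frac{\frac{4840}{3} - 255792 + 9636}{-20760 + 26816} = \frac{\frac{4840}{3} - 255792 + 9636}{6056} = \left(- \frac{733628}{3}\right) \frac{1}{6056} = - \frac{183407}{4542}$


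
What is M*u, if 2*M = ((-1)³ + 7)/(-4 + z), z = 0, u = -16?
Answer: 12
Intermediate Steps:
M = -¾ (M = (((-1)³ + 7)/(-4 + 0))/2 = ((-1 + 7)/(-4))/2 = (6*(-¼))/2 = (½)*(-3/2) = -¾ ≈ -0.75000)
M*u = -¾*(-16) = 12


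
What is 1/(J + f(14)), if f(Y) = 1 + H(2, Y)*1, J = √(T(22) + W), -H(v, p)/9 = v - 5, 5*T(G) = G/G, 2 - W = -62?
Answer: 140/3599 - √1605/3599 ≈ 0.027768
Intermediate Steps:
W = 64 (W = 2 - 1*(-62) = 2 + 62 = 64)
T(G) = ⅕ (T(G) = (G/G)/5 = (⅕)*1 = ⅕)
H(v, p) = 45 - 9*v (H(v, p) = -9*(v - 5) = -9*(-5 + v) = 45 - 9*v)
J = √1605/5 (J = √(⅕ + 64) = √(321/5) = √1605/5 ≈ 8.0125)
f(Y) = 28 (f(Y) = 1 + (45 - 9*2)*1 = 1 + (45 - 18)*1 = 1 + 27*1 = 1 + 27 = 28)
1/(J + f(14)) = 1/(√1605/5 + 28) = 1/(28 + √1605/5)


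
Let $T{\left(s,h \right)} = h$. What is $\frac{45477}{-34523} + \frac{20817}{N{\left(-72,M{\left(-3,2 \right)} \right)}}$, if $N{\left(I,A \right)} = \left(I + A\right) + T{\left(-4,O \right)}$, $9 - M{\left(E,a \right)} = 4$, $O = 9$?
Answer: $- \frac{721302957}{2002334} \approx -360.23$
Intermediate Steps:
$M{\left(E,a \right)} = 5$ ($M{\left(E,a \right)} = 9 - 4 = 5$)
$N{\left(I,A \right)} = 9 + A + I$ ($N{\left(I,A \right)} = \left(I + A\right) + 9 = \left(A + I\right) + 9 = 9 + A + I$)
$\frac{45477}{-34523} + \frac{20817}{N{\left(-72,M{\left(-3,2 \right)} \right)}} = \frac{45477}{-34523} + \frac{20817}{9 + 5 - 72} = 45477 \left(- \frac{1}{34523}\right) + \frac{20817}{-58} = - \frac{45477}{34523} + 20817 \left(- \frac{1}{58}\right) = - \frac{45477}{34523} - \frac{20817}{58} = - \frac{721302957}{2002334}$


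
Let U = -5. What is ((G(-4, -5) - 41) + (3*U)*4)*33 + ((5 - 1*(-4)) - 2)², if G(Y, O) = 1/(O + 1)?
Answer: -13169/4 ≈ -3292.3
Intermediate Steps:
G(Y, O) = 1/(1 + O)
((G(-4, -5) - 41) + (3*U)*4)*33 + ((5 - 1*(-4)) - 2)² = ((1/(1 - 5) - 41) + (3*(-5))*4)*33 + ((5 - 1*(-4)) - 2)² = ((1/(-4) - 41) - 15*4)*33 + ((5 + 4) - 2)² = ((-¼ - 41) - 60)*33 + (9 - 2)² = (-165/4 - 60)*33 + 7² = -405/4*33 + 49 = -13365/4 + 49 = -13169/4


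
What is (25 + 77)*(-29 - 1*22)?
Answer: -5202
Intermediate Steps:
(25 + 77)*(-29 - 1*22) = 102*(-29 - 22) = 102*(-51) = -5202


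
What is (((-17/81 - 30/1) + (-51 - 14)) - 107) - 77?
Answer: -22616/81 ≈ -279.21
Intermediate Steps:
(((-17/81 - 30/1) + (-51 - 14)) - 107) - 77 = (((-17*1/81 - 30*1) - 65) - 107) - 77 = (((-17/81 - 30) - 65) - 107) - 77 = ((-2447/81 - 65) - 107) - 77 = (-7712/81 - 107) - 77 = -16379/81 - 77 = -22616/81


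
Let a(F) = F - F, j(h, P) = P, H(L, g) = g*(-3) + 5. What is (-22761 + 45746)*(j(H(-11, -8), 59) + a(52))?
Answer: 1356115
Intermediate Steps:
H(L, g) = 5 - 3*g (H(L, g) = -3*g + 5 = 5 - 3*g)
a(F) = 0
(-22761 + 45746)*(j(H(-11, -8), 59) + a(52)) = (-22761 + 45746)*(59 + 0) = 22985*59 = 1356115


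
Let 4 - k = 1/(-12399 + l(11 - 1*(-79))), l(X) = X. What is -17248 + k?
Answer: -212256395/12309 ≈ -17244.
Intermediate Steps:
k = 49237/12309 (k = 4 - 1/(-12399 + (11 - 1*(-79))) = 4 - 1/(-12399 + (11 + 79)) = 4 - 1/(-12399 + 90) = 4 - 1/(-12309) = 4 - 1*(-1/12309) = 4 + 1/12309 = 49237/12309 ≈ 4.0001)
-17248 + k = -17248 + 49237/12309 = -212256395/12309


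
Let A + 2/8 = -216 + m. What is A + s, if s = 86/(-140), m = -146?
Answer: -50801/140 ≈ -362.86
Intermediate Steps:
A = -1449/4 (A = -¼ + (-216 - 146) = -¼ - 362 = -1449/4 ≈ -362.25)
s = -43/70 (s = 86*(-1/140) = -43/70 ≈ -0.61429)
A + s = -1449/4 - 43/70 = -50801/140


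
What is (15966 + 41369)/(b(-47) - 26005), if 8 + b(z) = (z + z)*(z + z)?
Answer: -57335/17177 ≈ -3.3379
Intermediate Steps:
b(z) = -8 + 4*z**2 (b(z) = -8 + (z + z)*(z + z) = -8 + (2*z)*(2*z) = -8 + 4*z**2)
(15966 + 41369)/(b(-47) - 26005) = (15966 + 41369)/((-8 + 4*(-47)**2) - 26005) = 57335/((-8 + 4*2209) - 26005) = 57335/((-8 + 8836) - 26005) = 57335/(8828 - 26005) = 57335/(-17177) = 57335*(-1/17177) = -57335/17177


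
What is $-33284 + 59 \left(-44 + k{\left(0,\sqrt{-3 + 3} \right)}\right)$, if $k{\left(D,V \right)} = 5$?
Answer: $-35585$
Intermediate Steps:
$-33284 + 59 \left(-44 + k{\left(0,\sqrt{-3 + 3} \right)}\right) = -33284 + 59 \left(-44 + 5\right) = -33284 + 59 \left(-39\right) = -33284 - 2301 = -35585$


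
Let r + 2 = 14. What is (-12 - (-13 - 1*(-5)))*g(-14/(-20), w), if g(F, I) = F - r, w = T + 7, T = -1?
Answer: 226/5 ≈ 45.200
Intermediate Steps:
r = 12 (r = -2 + 14 = 12)
w = 6 (w = -1 + 7 = 6)
g(F, I) = -12 + F (g(F, I) = F - 1*12 = F - 12 = -12 + F)
(-12 - (-13 - 1*(-5)))*g(-14/(-20), w) = (-12 - (-13 - 1*(-5)))*(-12 - 14/(-20)) = (-12 - (-13 + 5))*(-12 - 14*(-1/20)) = (-12 - 1*(-8))*(-12 + 7/10) = (-12 + 8)*(-113/10) = -4*(-113/10) = 226/5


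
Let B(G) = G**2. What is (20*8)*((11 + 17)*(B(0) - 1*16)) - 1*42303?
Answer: -113983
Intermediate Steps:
(20*8)*((11 + 17)*(B(0) - 1*16)) - 1*42303 = (20*8)*((11 + 17)*(0**2 - 1*16)) - 1*42303 = 160*(28*(0 - 16)) - 42303 = 160*(28*(-16)) - 42303 = 160*(-448) - 42303 = -71680 - 42303 = -113983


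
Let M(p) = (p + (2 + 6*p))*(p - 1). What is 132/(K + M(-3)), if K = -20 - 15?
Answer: 132/41 ≈ 3.2195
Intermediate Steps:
K = -35
M(p) = (-1 + p)*(2 + 7*p) (M(p) = (2 + 7*p)*(-1 + p) = (-1 + p)*(2 + 7*p))
132/(K + M(-3)) = 132/(-35 + (-2 - 5*(-3) + 7*(-3)²)) = 132/(-35 + (-2 + 15 + 7*9)) = 132/(-35 + (-2 + 15 + 63)) = 132/(-35 + 76) = 132/41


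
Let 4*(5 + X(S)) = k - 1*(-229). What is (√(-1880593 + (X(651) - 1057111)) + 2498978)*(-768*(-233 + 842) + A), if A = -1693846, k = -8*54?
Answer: -5401685887724 - 3242337*I*√1305671 ≈ -5.4017e+12 - 3.7049e+9*I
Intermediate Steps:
k = -432
X(S) = -223/4 (X(S) = -5 + (-432 - 1*(-229))/4 = -5 + (-432 + 229)/4 = -5 + (¼)*(-203) = -5 - 203/4 = -223/4)
(√(-1880593 + (X(651) - 1057111)) + 2498978)*(-768*(-233 + 842) + A) = (√(-1880593 + (-223/4 - 1057111)) + 2498978)*(-768*(-233 + 842) - 1693846) = (√(-1880593 - 4228667/4) + 2498978)*(-768*609 - 1693846) = (√(-11751039/4) + 2498978)*(-467712 - 1693846) = (3*I*√1305671/2 + 2498978)*(-2161558) = (2498978 + 3*I*√1305671/2)*(-2161558) = -5401685887724 - 3242337*I*√1305671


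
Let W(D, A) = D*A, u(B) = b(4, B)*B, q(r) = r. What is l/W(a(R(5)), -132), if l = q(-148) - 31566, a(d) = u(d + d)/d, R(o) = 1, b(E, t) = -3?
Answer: -15857/396 ≈ -40.043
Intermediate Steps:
u(B) = -3*B
a(d) = -6 (a(d) = (-3*(d + d))/d = (-6*d)/d = -6)
W(D, A) = A*D
l = -31714 (l = -148 - 31566 = -31714)
l/W(a(R(5)), -132) = -31714/((-132*(-6))) = -31714/792 = -31714*1/792 = -15857/396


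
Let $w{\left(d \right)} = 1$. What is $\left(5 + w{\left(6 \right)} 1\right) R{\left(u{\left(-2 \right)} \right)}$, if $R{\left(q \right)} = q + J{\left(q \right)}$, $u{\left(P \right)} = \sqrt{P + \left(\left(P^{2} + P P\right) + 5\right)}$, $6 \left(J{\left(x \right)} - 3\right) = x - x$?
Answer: $18 + 6 \sqrt{11} \approx 37.9$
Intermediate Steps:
$J{\left(x \right)} = 3$ ($J{\left(x \right)} = 3 + \frac{x - x}{6} = 3 + \frac{1}{6} \cdot 0 = 3 + 0 = 3$)
$u{\left(P \right)} = \sqrt{5 + P + 2 P^{2}}$ ($u{\left(P \right)} = \sqrt{P + \left(\left(P^{2} + P^{2}\right) + 5\right)} = \sqrt{P + \left(2 P^{2} + 5\right)} = \sqrt{P + \left(5 + 2 P^{2}\right)} = \sqrt{5 + P + 2 P^{2}}$)
$R{\left(q \right)} = 3 + q$ ($R{\left(q \right)} = q + 3 = 3 + q$)
$\left(5 + w{\left(6 \right)} 1\right) R{\left(u{\left(-2 \right)} \right)} = \left(5 + 1 \cdot 1\right) \left(3 + \sqrt{5 - 2 + 2 \left(-2\right)^{2}}\right) = \left(5 + 1\right) \left(3 + \sqrt{5 - 2 + 2 \cdot 4}\right) = 6 \left(3 + \sqrt{5 - 2 + 8}\right) = 6 \left(3 + \sqrt{11}\right) = 18 + 6 \sqrt{11}$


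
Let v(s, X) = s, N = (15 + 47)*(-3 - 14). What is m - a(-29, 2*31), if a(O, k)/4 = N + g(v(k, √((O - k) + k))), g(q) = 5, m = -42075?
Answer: -37879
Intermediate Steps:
N = -1054 (N = 62*(-17) = -1054)
a(O, k) = -4196 (a(O, k) = 4*(-1054 + 5) = 4*(-1049) = -4196)
m - a(-29, 2*31) = -42075 - 1*(-4196) = -42075 + 4196 = -37879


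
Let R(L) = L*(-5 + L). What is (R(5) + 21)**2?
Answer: 441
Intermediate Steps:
(R(5) + 21)**2 = (5*(-5 + 5) + 21)**2 = (5*0 + 21)**2 = (0 + 21)**2 = 21**2 = 441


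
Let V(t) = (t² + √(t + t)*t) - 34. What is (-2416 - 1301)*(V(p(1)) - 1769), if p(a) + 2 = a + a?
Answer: 6701751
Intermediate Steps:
p(a) = -2 + 2*a (p(a) = -2 + (a + a) = -2 + 2*a)
V(t) = -34 + t² + √2*t^(3/2) (V(t) = (t² + √(2*t)*t) - 34 = (t² + (√2*√t)*t) - 34 = (t² + √2*t^(3/2)) - 34 = -34 + t² + √2*t^(3/2))
(-2416 - 1301)*(V(p(1)) - 1769) = (-2416 - 1301)*((-34 + (-2 + 2*1)² + √2*(-2 + 2*1)^(3/2)) - 1769) = -3717*((-34 + (-2 + 2)² + √2*(-2 + 2)^(3/2)) - 1769) = -3717*((-34 + 0² + √2*0^(3/2)) - 1769) = -3717*((-34 + 0 + √2*0) - 1769) = -3717*((-34 + 0 + 0) - 1769) = -3717*(-34 - 1769) = -3717*(-1803) = 6701751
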